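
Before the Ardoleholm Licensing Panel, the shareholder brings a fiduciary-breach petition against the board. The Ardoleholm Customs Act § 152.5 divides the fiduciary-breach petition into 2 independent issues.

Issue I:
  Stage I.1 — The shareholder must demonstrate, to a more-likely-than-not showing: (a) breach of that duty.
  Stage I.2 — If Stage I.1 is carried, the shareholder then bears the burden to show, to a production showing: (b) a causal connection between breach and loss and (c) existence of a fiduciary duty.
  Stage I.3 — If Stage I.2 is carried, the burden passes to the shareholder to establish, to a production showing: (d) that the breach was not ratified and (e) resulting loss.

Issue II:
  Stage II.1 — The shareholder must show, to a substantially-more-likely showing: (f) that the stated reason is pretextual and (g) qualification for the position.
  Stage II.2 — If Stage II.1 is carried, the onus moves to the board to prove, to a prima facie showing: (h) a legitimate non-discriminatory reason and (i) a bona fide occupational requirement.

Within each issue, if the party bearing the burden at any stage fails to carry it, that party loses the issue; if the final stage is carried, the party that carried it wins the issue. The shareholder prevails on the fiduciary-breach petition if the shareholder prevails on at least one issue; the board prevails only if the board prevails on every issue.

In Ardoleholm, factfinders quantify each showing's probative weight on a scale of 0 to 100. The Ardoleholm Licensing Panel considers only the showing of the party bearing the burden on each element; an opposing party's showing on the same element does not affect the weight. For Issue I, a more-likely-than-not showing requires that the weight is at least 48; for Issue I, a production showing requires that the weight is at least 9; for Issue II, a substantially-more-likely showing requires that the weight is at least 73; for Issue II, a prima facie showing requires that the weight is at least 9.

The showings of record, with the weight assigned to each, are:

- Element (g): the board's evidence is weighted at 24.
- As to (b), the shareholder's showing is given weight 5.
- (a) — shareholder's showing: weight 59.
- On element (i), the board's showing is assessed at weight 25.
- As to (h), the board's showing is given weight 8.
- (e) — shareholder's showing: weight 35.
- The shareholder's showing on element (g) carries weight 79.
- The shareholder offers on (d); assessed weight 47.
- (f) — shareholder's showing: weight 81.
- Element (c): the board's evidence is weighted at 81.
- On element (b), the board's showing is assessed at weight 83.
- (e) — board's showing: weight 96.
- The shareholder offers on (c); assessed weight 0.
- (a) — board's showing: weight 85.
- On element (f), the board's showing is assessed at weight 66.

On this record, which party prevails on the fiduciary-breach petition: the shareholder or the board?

shareholder

— Issue I —
Stage I.1 — burden on shareholder; standard: a more-likely-than-not showing (weight is at least 48).
    (a): 59 (board's 85 disregarded) ≥ 48 [met]
  All elements met. The shareholder retains the burden for Stage I.2.
Stage I.2 — burden on shareholder; standard: a production showing (weight is at least 9).
    (b): 5 (board's 83 disregarded) < 9 [not met]
    (c): 0 (board's 81 disregarded) < 9 [not met]
  Stage I.2 not carried; the shareholder fails its burden.
So the board prevails on this issue.
— Issue II —
Stage II.1 (shareholder, a substantially-more-likely showing, weight is at least 73): (f) 81 (board's 66 disregarded) ≥ 73 — meets; (g) 79 (board's 24 disregarded) ≥ 73 — meets.
  All elements met. The burden passes to the board.
Stage II.2 (board, a prima facie showing, weight is at least 9): (h) 8 < 9 — fails; (i) 25 ≥ 9 — meets.
  Not every element is met, so the board fails to carry Stage II.2.
The shareholder prevails on this issue.
Per-issue: Issue I → board; Issue II → shareholder. The shareholder must prevail on at least one issue; overall, the shareholder prevails.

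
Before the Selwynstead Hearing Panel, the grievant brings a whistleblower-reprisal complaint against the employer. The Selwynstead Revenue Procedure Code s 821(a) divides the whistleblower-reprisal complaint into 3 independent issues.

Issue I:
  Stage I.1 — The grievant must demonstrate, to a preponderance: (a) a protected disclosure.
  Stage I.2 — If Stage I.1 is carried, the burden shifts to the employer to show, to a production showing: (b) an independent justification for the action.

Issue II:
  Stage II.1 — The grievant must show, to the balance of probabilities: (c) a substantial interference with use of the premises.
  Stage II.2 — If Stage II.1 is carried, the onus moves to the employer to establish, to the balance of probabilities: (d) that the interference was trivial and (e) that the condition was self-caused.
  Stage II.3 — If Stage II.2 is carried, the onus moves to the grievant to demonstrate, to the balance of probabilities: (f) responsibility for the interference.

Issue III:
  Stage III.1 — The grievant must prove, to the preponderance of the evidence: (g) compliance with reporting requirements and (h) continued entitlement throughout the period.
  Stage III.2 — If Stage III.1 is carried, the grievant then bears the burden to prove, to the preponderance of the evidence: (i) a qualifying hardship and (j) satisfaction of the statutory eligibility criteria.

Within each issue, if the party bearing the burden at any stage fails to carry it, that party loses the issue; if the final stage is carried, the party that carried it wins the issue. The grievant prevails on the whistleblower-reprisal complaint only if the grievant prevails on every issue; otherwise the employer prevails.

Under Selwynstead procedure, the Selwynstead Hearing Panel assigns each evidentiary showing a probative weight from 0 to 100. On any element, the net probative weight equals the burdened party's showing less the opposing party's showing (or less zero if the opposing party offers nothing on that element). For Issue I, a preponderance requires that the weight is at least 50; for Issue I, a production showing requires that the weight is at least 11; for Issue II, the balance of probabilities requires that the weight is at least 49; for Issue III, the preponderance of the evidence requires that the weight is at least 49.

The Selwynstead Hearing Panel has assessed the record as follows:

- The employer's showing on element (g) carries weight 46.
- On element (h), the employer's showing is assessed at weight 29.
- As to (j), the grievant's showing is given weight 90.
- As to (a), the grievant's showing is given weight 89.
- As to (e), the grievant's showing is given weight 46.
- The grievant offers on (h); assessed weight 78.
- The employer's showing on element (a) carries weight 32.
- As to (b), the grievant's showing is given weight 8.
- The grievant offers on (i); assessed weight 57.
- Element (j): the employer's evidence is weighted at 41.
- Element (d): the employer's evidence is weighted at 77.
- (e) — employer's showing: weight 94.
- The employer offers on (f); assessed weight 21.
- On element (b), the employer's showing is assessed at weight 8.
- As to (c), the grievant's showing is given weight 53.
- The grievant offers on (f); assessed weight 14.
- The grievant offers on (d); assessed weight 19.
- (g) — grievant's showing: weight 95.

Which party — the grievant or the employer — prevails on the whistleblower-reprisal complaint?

grievant

— Issue I —
Stage I.1 (grievant, a preponderance, weight is at least 50): (a) net 89−32=57 ≥ 50 — meets.
  Stage I.1 is satisfied; the onus moves to the employer.
Stage I.2 (employer, a production showing, weight is at least 11): (b) net 8−8=0 < 11 — fails.
  Stage I.2 not carried; the employer fails its burden.
The analysis ends at Stage I.2; the grievant prevails on this issue.
— Issue II —
Stage II.1 — burden on grievant; standard: the balance of probabilities (weight is at least 49).
    (c): 53 ≥ 49 [met]
  The grievant carries Stage II.1; the employer now bears the burden.
Stage II.2 — burden on employer; standard: the balance of probabilities (weight is at least 49).
    (d): 77 − 19 = 58 ≥ 49 [met]
    (e): 94 − 46 = 48 < 49 [not met]
  Stage II.2 not carried; the employer fails its burden.
The grievant prevails on this issue.
— Issue III —
Stage III.1 — burden on grievant; standard: the preponderance of the evidence (weight is at least 49).
    (g): 95 − 46 = 49 ≥ 49 [met]
    (h): 78 − 29 = 49 ≥ 49 [met]
  Stage III.1 carried; the burden remains with the grievant.
Stage III.2 — burden on grievant; standard: the preponderance of the evidence (weight is at least 49).
    (i): 57 ≥ 49 [met]
    (j): 90 − 41 = 49 ≥ 49 [met]
  Stage III.2 carried; the final stage is satisfied.
With every stage satisfied, the grievant prevails on this issue.
Per-issue: Issue I → grievant; Issue II → grievant; Issue III → grievant. The grievant must prevail on every issue; overall, the grievant prevails.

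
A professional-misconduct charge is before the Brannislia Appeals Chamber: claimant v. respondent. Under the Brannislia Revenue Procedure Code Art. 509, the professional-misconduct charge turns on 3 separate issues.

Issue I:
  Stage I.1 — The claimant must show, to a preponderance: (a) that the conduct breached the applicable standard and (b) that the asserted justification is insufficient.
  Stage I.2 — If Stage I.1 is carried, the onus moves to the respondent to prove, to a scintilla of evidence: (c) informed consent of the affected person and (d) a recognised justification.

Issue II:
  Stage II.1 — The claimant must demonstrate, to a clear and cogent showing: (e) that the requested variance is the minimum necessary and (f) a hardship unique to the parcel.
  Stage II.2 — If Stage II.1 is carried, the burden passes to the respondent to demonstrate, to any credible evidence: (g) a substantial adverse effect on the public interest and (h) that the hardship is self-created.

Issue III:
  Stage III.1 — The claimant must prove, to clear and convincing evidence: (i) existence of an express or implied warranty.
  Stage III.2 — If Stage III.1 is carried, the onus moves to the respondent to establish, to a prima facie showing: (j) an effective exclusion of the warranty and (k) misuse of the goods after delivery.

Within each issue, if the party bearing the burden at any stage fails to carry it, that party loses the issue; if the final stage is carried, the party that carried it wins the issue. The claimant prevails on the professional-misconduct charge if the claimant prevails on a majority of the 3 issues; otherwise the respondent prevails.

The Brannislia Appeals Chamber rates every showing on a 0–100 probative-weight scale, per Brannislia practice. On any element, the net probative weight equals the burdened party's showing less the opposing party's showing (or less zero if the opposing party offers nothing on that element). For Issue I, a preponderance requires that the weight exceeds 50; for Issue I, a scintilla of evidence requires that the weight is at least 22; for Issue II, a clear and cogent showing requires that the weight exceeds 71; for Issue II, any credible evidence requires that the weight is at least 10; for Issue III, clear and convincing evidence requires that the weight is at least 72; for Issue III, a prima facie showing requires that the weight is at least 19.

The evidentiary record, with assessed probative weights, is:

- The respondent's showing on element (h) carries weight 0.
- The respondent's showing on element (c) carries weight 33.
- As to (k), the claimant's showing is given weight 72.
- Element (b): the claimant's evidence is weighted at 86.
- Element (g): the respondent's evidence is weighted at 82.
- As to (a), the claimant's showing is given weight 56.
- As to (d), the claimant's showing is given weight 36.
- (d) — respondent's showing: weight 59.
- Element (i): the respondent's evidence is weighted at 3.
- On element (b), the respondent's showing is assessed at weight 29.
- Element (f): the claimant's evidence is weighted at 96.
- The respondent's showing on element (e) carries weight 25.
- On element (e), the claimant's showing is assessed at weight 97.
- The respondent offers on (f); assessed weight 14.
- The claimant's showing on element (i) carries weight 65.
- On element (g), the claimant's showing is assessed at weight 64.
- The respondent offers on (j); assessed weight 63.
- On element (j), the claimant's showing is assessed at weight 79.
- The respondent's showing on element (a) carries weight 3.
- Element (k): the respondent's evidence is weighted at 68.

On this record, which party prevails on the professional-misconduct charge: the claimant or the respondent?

— Issue I —
At Stage I.1 the claimant must meet a preponderance (weight exceeds 50): on (a) the weight is 56 less the opposing 3 gives net 53, which does exceed 50, so (a) meets the standard; on (b) the weight is 86 less the opposing 29 gives net 57, which does exceed 50, so (b) meets the standard.
  All elements met. The burden passes to the respondent.
At Stage I.2 the respondent must meet a scintilla of evidence (weight is at least 22): on (c) the weight is 33, which does reach 22, so (c) meets the standard; on (d) the weight is 59 less the opposing 36 gives net 23, ≥ 22, so (d) meets the standard.
  The respondent carries the last stage.
All stages carried — the respondent prevails on this issue.
— Issue II —
Stage II.1 (claimant, a clear and cogent showing, weight exceeds 71): (e) net 97−25=72 > 71 — meets; (f) net 96−14=82 > 71 — meets.
  Stage II.1 carried; the burden shifts to the respondent.
Stage II.2 (respondent, any credible evidence, weight is at least 10): (g) net 82−64=18 ≥ 10 — meets; (h) 0 < 10 — fails.
  The respondent does not carry Stage II.2.
The claimant prevails on this issue.
— Issue III —
At Stage III.1 the claimant must meet clear and convincing evidence (weight is at least 72): on (i) the weight is 65 less the opposing 3 gives net 62, which does not reach 72, so (i) does not meet the standard.
  The claimant does not carry Stage III.1.
The analysis ends at Stage III.1; the respondent prevails on this issue.
Per-issue: Issue I → respondent; Issue II → claimant; Issue III → respondent. The claimant must prevail on a majority of issues; overall, the respondent prevails.

respondent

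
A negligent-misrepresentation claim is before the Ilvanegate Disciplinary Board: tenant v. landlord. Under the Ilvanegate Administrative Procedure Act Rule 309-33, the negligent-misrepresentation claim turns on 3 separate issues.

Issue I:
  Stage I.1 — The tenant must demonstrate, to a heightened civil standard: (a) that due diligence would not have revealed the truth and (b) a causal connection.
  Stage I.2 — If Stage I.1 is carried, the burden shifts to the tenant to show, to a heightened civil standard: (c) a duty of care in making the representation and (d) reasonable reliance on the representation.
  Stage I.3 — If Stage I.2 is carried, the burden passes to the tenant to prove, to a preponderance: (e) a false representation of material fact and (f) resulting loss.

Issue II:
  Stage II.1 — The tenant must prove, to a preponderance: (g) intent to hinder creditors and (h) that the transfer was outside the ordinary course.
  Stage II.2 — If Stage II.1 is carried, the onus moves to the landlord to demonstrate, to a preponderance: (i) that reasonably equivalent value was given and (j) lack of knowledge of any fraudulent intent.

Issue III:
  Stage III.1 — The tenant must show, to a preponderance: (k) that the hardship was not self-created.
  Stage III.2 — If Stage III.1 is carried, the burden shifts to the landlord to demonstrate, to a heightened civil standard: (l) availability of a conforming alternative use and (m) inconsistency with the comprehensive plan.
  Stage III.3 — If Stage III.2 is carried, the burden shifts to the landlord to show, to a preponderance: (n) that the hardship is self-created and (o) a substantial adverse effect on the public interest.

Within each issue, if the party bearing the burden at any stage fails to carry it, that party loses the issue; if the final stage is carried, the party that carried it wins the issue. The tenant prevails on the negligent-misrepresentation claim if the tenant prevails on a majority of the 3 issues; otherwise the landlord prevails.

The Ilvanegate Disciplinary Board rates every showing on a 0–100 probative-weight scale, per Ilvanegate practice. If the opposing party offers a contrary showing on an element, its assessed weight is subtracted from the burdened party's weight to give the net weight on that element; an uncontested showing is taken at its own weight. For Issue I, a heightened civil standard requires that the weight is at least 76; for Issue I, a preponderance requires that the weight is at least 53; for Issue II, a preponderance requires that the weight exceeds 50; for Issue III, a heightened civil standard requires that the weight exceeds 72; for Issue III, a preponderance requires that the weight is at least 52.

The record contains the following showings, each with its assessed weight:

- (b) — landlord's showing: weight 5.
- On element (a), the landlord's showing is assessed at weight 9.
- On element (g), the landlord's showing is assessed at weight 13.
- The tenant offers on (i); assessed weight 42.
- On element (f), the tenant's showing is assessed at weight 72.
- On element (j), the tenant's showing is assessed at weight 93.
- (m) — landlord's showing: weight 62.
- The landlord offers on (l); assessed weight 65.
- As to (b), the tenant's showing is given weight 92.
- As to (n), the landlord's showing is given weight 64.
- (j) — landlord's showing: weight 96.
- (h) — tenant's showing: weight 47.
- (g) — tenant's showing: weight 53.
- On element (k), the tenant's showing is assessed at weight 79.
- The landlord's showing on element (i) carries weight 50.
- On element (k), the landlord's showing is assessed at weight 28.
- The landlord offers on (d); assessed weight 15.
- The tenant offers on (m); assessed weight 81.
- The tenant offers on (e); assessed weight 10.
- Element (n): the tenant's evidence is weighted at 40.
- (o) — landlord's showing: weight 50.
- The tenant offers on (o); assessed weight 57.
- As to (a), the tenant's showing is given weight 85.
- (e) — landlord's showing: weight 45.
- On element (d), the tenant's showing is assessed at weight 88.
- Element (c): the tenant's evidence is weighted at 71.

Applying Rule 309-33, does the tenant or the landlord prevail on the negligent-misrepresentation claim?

landlord

— Issue I —
Stage I.1 (tenant, a heightened civil standard, weight is at least 76): (a) net 85−9=76 ≥ 76 — meets; (b) net 92−5=87 ≥ 76 — meets.
  All elements met. The tenant retains the burden for Stage I.2.
Stage I.2 (tenant, a heightened civil standard, weight is at least 76): (c) 71 < 76 — fails; (d) net 88−15=73 < 76 — fails.
  Not every element is met, so the tenant fails to carry Stage I.2.
The analysis ends at Stage I.2; the landlord prevails on this issue.
— Issue II —
Stage II.1 (tenant, a preponderance, weight exceeds 50): (g) net 53−13=40 ≤ 50 — fails; (h) 47 ≤ 50 — fails.
  Stage II.1 not carried; the tenant fails its burden.
The analysis ends at Stage II.1; the landlord prevails on this issue.
— Issue III —
Stage III.1 (tenant, a preponderance, weight is at least 52): (k) net 79−28=51 < 52 — fails.
  The tenant does not carry Stage III.1.
The landlord prevails on this issue.
Per-issue: Issue I → landlord; Issue II → landlord; Issue III → landlord. The tenant must prevail on a majority of issues; overall, the landlord prevails.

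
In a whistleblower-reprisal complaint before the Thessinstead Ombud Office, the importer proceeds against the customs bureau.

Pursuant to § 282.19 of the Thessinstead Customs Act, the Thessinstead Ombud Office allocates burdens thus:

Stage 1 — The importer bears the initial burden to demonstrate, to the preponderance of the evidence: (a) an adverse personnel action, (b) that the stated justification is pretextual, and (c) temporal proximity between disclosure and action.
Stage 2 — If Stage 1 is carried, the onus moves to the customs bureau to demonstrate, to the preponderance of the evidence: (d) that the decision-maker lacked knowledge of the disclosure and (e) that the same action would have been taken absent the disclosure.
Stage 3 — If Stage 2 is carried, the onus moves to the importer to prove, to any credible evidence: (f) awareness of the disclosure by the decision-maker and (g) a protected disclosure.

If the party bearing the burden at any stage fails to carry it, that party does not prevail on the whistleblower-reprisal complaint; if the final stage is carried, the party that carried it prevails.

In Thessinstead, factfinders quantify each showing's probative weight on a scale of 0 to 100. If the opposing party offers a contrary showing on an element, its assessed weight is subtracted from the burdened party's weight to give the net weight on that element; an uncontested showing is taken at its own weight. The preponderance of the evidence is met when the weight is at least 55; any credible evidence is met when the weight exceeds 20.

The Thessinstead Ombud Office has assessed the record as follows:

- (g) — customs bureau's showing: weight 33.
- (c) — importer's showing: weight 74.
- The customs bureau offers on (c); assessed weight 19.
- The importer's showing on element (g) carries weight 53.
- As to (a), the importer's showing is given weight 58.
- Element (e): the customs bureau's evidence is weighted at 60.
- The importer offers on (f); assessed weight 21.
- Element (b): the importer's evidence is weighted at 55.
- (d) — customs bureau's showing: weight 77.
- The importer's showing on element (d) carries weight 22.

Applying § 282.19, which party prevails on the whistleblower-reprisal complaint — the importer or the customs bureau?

Stage 1 — burden on importer; standard: the preponderance of the evidence (weight is at least 55).
    (a): 58 ≥ 55 [met]
    (b): 55 ≥ 55 [met]
    (c): 74 − 19 = 55 ≥ 55 [met]
  Stage 1 is satisfied; the onus moves to the customs bureau.
Stage 2 — burden on customs bureau; standard: the preponderance of the evidence (weight is at least 55).
    (d): 77 − 22 = 55 ≥ 55 [met]
    (e): 60 ≥ 55 [met]
  All elements met. The burden passes to the importer.
Stage 3 — burden on importer; standard: any credible evidence (weight exceeds 20).
    (f): 21 > 20 [met]
    (g): 53 − 33 = 20 ≤ 20 [not met]
  The importer does not carry Stage 3.
So the customs bureau prevails.

customs bureau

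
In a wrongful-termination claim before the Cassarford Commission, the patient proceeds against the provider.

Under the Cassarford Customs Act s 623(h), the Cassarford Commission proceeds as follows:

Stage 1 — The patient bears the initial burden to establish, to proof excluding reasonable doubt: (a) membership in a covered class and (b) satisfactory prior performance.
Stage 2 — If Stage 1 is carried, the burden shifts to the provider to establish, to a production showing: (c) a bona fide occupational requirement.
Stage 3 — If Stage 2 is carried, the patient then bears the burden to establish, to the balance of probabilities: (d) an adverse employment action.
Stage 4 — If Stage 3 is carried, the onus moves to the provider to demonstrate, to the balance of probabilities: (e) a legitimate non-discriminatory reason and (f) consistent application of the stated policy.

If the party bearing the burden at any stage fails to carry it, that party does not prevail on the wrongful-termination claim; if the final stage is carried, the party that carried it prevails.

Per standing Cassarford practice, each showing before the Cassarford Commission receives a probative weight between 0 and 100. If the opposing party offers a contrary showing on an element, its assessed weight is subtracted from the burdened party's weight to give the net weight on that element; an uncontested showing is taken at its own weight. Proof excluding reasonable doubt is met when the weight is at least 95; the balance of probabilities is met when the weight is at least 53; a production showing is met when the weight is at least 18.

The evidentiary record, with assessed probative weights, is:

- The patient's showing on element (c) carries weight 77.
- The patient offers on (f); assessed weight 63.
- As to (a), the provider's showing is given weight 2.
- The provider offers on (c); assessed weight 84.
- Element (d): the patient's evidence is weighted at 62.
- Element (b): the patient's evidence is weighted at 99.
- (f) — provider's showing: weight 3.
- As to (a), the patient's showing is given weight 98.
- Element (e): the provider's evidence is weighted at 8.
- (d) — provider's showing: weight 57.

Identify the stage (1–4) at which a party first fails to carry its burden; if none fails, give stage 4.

Stage 1 (patient, proof excluding reasonable doubt, weight is at least 95): (a) net 98−2=96 ≥ 95 — meets; (b) 99 ≥ 95 — meets.
  The patient carries Stage 1; the provider now bears the burden.
Stage 2 (provider, a production showing, weight is at least 18): (c) net 84−77=7 < 18 — fails.
  Not every element is met, so the provider fails to carry Stage 2.
The analysis ends at Stage 2; the patient prevails.

stage 2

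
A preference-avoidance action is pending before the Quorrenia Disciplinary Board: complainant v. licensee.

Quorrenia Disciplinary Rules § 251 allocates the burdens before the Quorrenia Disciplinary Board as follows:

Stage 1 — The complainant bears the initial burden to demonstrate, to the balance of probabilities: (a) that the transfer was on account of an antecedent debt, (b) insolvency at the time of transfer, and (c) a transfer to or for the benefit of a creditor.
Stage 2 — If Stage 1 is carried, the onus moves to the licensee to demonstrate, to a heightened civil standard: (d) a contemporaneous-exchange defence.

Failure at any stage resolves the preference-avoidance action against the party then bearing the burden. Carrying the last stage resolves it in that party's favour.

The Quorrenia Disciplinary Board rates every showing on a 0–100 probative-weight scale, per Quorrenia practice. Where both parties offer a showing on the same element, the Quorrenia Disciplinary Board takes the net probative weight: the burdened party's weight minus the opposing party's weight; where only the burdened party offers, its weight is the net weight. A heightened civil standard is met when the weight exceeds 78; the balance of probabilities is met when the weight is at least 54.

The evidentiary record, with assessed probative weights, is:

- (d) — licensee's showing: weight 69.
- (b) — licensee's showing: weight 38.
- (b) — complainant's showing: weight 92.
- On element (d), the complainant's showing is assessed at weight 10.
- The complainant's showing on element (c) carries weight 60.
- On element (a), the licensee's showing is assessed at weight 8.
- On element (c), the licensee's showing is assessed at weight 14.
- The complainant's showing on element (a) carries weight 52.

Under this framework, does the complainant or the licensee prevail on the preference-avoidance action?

licensee

Stage 1 — burden on complainant; standard: the balance of probabilities (weight is at least 54).
    (a): 52 − 8 = 44 < 54 [not met]
    (b): 92 − 38 = 54 ≥ 54 [met]
    (c): 60 − 14 = 46 < 54 [not met]
  The complainant does not carry Stage 1.
The licensee prevails.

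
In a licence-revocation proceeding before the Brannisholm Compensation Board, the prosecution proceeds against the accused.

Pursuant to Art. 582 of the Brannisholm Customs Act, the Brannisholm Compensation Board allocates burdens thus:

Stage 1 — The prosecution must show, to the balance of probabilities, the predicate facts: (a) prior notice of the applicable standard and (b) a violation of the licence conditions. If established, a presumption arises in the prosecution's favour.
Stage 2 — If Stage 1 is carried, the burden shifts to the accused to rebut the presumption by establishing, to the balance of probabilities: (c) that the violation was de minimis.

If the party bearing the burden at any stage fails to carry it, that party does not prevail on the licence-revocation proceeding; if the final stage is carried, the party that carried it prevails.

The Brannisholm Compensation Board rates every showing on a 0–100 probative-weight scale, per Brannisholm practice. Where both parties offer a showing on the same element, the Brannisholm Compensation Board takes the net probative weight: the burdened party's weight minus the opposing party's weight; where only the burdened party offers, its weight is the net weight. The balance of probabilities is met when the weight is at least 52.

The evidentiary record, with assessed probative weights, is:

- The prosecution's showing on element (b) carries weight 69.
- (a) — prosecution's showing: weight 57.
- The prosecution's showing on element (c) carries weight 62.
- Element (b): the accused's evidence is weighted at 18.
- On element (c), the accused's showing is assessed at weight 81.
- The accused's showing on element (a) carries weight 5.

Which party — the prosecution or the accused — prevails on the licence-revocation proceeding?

Stage 1 — burden on prosecution; standard: the balance of probabilities (weight is at least 52).
    (a): 57 − 5 = 52 ≥ 52 [met]
    (b): 69 − 18 = 51 < 52 [not met]
  The prosecution does not carry Stage 1.
The analysis ends at Stage 1; the accused prevails.

accused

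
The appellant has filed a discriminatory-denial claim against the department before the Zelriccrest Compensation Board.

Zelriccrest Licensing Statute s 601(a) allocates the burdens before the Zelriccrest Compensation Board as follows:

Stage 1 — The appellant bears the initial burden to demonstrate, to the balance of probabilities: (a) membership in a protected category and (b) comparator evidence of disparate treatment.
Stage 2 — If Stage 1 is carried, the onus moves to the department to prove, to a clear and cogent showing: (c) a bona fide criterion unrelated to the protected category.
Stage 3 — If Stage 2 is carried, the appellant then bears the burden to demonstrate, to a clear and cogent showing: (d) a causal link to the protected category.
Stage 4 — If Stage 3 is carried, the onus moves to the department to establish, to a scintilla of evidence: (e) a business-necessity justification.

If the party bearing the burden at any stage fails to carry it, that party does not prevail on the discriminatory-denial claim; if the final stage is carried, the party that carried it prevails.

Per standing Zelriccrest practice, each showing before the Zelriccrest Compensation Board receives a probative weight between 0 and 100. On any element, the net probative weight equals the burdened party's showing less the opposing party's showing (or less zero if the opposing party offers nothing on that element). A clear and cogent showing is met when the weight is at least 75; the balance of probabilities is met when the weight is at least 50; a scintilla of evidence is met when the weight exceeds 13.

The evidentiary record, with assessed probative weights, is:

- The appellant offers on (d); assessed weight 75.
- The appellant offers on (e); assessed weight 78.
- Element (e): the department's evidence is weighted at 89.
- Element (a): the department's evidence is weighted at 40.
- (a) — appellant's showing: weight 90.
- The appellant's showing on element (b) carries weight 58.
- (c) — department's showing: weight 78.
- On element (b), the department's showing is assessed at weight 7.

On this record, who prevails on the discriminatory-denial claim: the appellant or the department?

appellant

At Stage 1 the appellant must meet the balance of probabilities (weight is at least 50): on (a) the weight is 90 less the opposing 40 gives net 50, which does reach 50, so (a) meets the standard; on (b) the weight is 58 less the opposing 7 gives net 51, ≥ 50, so (b) meets the standard.
  Stage 1 is satisfied; the onus moves to the department.
At Stage 2 the department must meet a clear and cogent showing (weight is at least 75): on (c) the weight is 78, ≥ 75, so (c) meets the standard.
  All elements met. The burden passes to the appellant.
At Stage 3 the appellant must meet a clear and cogent showing (weight is at least 75): on (d) the weight is 75, which does reach 75, so (d) meets the standard.
  Stage 3 is satisfied; the onus moves to the department.
At Stage 4 the department must meet a scintilla of evidence (weight exceeds 13): on (e) the weight is 89 less the opposing 78 gives net 11, ≤ 13, so (e) does not meet the standard.
  Not every element is met, so the department fails to carry Stage 4.
The analysis ends at Stage 4; the appellant prevails.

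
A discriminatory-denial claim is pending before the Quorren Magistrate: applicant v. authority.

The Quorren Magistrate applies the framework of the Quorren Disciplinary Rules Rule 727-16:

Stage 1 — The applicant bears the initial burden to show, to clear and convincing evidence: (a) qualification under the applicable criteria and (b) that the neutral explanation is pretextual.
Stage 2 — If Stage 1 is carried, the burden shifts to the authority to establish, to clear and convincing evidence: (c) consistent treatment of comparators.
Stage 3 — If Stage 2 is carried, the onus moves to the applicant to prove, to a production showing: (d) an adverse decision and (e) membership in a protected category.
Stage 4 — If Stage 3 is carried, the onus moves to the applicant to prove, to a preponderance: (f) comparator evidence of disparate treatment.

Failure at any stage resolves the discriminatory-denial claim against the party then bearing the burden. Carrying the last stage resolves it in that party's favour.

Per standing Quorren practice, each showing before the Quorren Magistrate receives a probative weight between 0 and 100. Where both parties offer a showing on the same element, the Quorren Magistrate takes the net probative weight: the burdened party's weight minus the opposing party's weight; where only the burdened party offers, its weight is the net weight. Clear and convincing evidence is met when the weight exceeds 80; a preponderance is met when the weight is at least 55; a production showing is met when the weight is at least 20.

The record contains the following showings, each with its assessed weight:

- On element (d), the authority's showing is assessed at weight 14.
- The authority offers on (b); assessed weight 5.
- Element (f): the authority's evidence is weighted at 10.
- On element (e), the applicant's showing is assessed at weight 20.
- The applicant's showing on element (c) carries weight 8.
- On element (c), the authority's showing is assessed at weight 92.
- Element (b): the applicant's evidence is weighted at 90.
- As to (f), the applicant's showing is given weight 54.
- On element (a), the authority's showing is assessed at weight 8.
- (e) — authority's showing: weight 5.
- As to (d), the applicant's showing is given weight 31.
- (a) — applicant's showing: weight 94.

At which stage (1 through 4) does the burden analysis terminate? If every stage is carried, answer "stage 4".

stage 3

Stage 1 (applicant, clear and convincing evidence, weight exceeds 80): (a) net 94−8=86 > 80 — meets; (b) net 90−5=85 > 80 — meets.
  Stage 1 is satisfied; the onus moves to the authority.
Stage 2 (authority, clear and convincing evidence, weight exceeds 80): (c) net 92−8=84 > 80 — meets.
  Stage 2 is satisfied; the onus moves to the applicant.
Stage 3 (applicant, a production showing, weight is at least 20): (d) net 31−14=17 < 20 — fails; (e) net 20−5=15 < 20 — fails.
  Stage 3 not carried; the applicant fails its burden.
The authority prevails.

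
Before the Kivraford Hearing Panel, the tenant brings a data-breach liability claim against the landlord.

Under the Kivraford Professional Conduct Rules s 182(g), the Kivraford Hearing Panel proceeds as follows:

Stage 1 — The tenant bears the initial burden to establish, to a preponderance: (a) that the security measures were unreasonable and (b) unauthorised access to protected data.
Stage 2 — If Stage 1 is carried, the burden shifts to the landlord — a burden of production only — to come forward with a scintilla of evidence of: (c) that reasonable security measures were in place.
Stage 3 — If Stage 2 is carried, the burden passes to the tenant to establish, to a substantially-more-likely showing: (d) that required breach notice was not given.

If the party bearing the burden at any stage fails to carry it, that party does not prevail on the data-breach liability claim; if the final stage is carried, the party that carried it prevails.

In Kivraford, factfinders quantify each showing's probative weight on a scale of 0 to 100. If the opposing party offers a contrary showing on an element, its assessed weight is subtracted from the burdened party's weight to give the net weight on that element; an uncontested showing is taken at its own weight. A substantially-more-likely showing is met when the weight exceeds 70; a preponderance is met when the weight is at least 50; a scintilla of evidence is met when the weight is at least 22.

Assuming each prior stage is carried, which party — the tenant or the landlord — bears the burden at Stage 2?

Stage 2's rule assigns the burden to the landlord (to a scintilla of evidence).

landlord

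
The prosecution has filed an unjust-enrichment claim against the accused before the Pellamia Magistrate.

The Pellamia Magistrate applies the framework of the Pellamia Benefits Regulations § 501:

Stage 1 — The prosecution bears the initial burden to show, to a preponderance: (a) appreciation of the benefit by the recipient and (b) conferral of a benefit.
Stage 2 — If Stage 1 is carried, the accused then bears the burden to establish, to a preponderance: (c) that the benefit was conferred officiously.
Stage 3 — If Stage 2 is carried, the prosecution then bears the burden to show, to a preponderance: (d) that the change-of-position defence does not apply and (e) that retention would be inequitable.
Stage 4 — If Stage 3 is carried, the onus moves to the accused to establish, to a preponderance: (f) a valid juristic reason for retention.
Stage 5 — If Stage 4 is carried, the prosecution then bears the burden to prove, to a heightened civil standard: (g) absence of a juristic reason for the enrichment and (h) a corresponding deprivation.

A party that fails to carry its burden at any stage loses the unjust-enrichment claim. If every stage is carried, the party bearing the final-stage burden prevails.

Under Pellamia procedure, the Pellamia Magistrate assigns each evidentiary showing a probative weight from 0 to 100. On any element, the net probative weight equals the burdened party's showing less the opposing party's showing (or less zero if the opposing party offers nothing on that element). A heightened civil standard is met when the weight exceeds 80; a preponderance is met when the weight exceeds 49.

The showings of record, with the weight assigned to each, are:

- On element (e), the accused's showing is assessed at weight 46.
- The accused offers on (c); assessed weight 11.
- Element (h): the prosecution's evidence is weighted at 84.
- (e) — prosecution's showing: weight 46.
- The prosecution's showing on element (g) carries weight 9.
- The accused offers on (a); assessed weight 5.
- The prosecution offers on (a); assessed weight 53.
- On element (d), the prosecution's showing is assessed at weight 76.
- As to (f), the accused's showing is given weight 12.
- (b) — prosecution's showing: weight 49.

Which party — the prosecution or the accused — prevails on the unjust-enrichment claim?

accused

Stage 1 (prosecution, a preponderance, weight exceeds 49): (a) net 53−5=48 ≤ 49 — fails; (b) 49 ≤ 49 — fails.
  The prosecution does not carry Stage 1.
The analysis ends at Stage 1; the accused prevails.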